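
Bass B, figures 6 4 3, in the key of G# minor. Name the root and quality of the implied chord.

The figures 6 4 3 indicate a seventh chord in second inversion.
In second inversion the root lies a fourth above the bass: a fourth above B in G# minor is E.
The chord tones are B, D#, E, G#, giving E major seventh.

E major seventh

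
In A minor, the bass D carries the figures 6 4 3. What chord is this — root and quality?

The figures 6 4 3 indicate a seventh chord in second inversion.
In second inversion the root lies a fourth above the bass: a fourth above D in A minor is G.
The chord tones are D, F, G, B, giving G dominant seventh.

G dominant seventh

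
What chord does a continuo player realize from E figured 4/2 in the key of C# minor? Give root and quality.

The figures 4/2 indicate a seventh chord in third inversion.
In third inversion the root lies a second above the bass: a second above E in C# minor is F#.
The chord tones are E, F#, A, C#, giving F# minor seventh.

F# minor seventh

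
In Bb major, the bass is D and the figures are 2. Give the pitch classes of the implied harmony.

The written figures 2 are shorthand for 6/4/2: the 6/4 are implied.
A second above D in this key is Eb.
A fourth above D in this key is G.
A sixth above D in this key is Bb.
Together with the bass D, this spells Eb major seventh in third inversion.

D, Eb, G, Bb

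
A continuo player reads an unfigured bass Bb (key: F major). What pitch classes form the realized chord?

An unfigured bass implies 5/3.
A third above Bb in this key is D.
A fifth above Bb in this key is F.
Together with the bass Bb, this spells Bb major in root position.

Bb, D, F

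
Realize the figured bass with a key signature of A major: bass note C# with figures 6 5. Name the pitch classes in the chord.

The written figures 6 5 are shorthand for 6/5/3: the 3 is implied.
A third above C# in this key is E.
A fifth above C# in this key is G#.
A sixth above C# in this key is A.
Together with the bass C#, this spells A major seventh in first inversion.

C#, E, G#, A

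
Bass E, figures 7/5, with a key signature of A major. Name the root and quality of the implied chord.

The figures 7/5 indicate a seventh chord in root position.
In root position the bass is the root, so the root is E.
The chord tones are E, G#, B, D, giving E dominant seventh.

E dominant seventh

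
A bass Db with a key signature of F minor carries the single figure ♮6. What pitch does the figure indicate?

Counting 5 letter steps above Db lands on B; in F minor, that letter is Bb.
The ♮6 figure makes it natural, giving B.

B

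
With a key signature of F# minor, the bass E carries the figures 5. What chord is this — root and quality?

E major

The figures 5 indicate a triad in root position.
In root position the bass is the root, so the root is E.
The chord tones are E, G#, B, giving E major.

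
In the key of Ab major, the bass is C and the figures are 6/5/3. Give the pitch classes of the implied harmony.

C, Eb, G, Ab

A third above C in this key is Eb.
A fifth above C in this key is G.
A sixth above C in this key is Ab.
Together with the bass C, this spells Ab major seventh in first inversion.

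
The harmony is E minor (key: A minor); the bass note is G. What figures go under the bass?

6

G is the third of E minor, so the chord is in first inversion.
A triad in first inversion is figured 6/3, conventionally abbreviated 6.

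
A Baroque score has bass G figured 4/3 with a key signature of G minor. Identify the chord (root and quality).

C minor seventh

The figures 4/3 indicate a seventh chord in second inversion.
In second inversion the root lies a fourth above the bass: a fourth above G in G minor is C.
The chord tones are G, Bb, C, Eb, giving C minor seventh.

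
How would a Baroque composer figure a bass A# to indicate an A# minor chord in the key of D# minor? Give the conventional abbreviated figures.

no figures

A# is the root of A# minor, so the chord is in root position.
A triad in root position is figured 5/3, conventionally abbreviated (no figures — root-position triad).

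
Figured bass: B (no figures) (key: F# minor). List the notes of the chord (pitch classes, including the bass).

B, D, F#

An unfigured bass implies 5/3.
A third above B in this key is D.
A fifth above B in this key is F#.
Together with the bass B, this spells B minor in root position.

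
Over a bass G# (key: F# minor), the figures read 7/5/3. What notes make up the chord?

G#, B, D, F#

A third above G# in this key is B.
A fifth above G# in this key is D.
A seventh above G# in this key is F#.
Together with the bass G#, this spells G# half-diminished seventh in root position.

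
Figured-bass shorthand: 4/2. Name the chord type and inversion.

seventh chord, third inversion

4/2 is shorthand for 6/4/2.
Intervals of 6/4/2 above the bass form a seventh chord; the bass is the seventh, so this is third inversion.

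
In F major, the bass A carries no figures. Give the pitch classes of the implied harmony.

An unfigured bass implies 5/3.
A third above A in this key is C.
A fifth above A in this key is E.
Together with the bass A, this spells A minor in root position.

A, C, E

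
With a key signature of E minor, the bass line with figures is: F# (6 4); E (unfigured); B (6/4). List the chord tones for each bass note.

F# (6/4): F#, B, D.
E (5/3): E, G, B.
B (6/4): B, E, G.

F#, B, D | E, G, B | B, E, G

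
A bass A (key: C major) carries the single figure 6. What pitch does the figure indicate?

Counting 5 letter steps above A lands on F; in C major, that letter is F.

F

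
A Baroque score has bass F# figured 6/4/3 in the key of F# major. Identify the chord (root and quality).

B major seventh

The figures 6/4/3 indicate a seventh chord in second inversion.
In second inversion the root lies a fourth above the bass: a fourth above F# in F# major is B.
The chord tones are F#, A#, B, D#, giving B major seventh.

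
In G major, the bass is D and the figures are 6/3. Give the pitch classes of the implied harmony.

D, F#, B

A third above D in this key is F#.
A sixth above D in this key is B.
Together with the bass D, this spells B minor in first inversion.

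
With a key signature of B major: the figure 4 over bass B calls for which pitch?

Counting 3 letter steps above B lands on E; in B major, that letter is E.

E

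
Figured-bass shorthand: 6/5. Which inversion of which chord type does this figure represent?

6/5 is shorthand for 6/5/3.
Intervals of 6/5/3 above the bass form a seventh chord; the bass is the third, so this is first inversion.

seventh chord, first inversion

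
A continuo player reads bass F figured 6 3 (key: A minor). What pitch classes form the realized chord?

A third above F in this key is A.
A sixth above F in this key is D.
Together with the bass F, this spells D minor in first inversion.

F, A, D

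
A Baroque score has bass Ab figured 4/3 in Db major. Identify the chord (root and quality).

Db major seventh

The figures 4/3 indicate a seventh chord in second inversion.
In second inversion the root lies a fourth above the bass: a fourth above Ab in Db major is Db.
The chord tones are Ab, C, Db, F, giving Db major seventh.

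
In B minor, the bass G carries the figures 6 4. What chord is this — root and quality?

The figures 6 4 indicate a triad in second inversion.
In second inversion the root lies a fourth above the bass: a fourth above G in B minor is C#.
The chord tones are G, C#, E, giving C# diminished.

C# diminished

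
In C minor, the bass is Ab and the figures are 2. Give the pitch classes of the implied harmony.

Ab, Bb, D, F

The written figures 2 are shorthand for 6/4/2: the 6/4 are implied.
A second above Ab in this key is Bb.
A fourth above Ab in this key is D.
A sixth above Ab in this key is F.
Together with the bass Ab, this spells Bb dominant seventh in third inversion.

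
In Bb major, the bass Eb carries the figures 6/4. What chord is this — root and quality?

The figures 6/4 indicate a triad in second inversion.
In second inversion the root lies a fourth above the bass: a fourth above Eb in Bb major is A.
The chord tones are Eb, A, C, giving A diminished.

A diminished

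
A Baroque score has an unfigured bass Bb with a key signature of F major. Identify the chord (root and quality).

An unfigured bass indicates a triad in root position.
In root position the bass is the root, so the root is Bb.
The chord tones are Bb, D, F, giving Bb major.

Bb major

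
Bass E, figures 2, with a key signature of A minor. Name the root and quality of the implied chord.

The figures 2 indicate a seventh chord in third inversion.
In third inversion the root lies a second above the bass: a second above E in A minor is F.
The chord tones are E, F, A, C, giving F major seventh.

F major seventh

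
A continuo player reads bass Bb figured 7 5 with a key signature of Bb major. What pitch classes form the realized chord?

The written figures 7 5 are shorthand for 7/5/3: the 3 is implied.
A third above Bb in this key is D.
A fifth above Bb in this key is F.
A seventh above Bb in this key is A.
Together with the bass Bb, this spells Bb major seventh in root position.

Bb, D, F, A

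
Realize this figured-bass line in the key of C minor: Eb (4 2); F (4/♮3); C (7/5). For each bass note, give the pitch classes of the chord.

Eb (6/4/2): Eb, F, Ab, C.
F (6/4/♮3): F, A, Bb, D.
C (7/5/3): C, Eb, G, Bb.

Eb, F, Ab, C | F, A, Bb, D | C, Eb, G, Bb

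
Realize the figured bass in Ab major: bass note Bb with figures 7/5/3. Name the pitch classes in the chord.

A third above Bb in this key is Db.
A fifth above Bb in this key is F.
A seventh above Bb in this key is Ab.
Together with the bass Bb, this spells Bb minor seventh in root position.

Bb, Db, F, Ab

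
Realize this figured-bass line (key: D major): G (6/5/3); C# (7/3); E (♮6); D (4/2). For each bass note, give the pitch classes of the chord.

G (6/5/3): G, B, D, E.
C# (7/5/3): C#, E, G, B.
E (♮6/3): E, G, C.
D (6/4/2): D, E, G, B.

G, B, D, E | C#, E, G, B | E, G, C | D, E, G, B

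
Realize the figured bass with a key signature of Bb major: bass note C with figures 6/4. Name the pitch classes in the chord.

C, F, A

A fourth above C in this key is F.
A sixth above C in this key is A.
Together with the bass C, this spells F major in second inversion.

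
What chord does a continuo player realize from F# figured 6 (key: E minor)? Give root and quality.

D major

The figures 6 indicate a triad in first inversion.
In first inversion the root lies a sixth above the bass: a sixth above F# in E minor is D.
The chord tones are F#, A, D, giving D major.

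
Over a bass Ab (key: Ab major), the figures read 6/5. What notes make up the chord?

Ab, C, Eb, F

The written figures 6/5 are shorthand for 6/5/3: the 3 is implied.
A third above Ab in this key is C.
A fifth above Ab in this key is Eb.
A sixth above Ab in this key is F.
Together with the bass Ab, this spells F minor seventh in first inversion.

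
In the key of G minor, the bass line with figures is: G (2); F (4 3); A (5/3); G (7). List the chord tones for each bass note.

G (6/4/2): G, A, C, Eb.
F (6/4/3): F, A, Bb, D.
A (5/3): A, C, Eb.
G (7/5/3): G, Bb, D, F.

G, A, C, Eb | F, A, Bb, D | A, C, Eb | G, Bb, D, F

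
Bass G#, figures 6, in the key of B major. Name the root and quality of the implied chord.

The figures 6 indicate a triad in first inversion.
In first inversion the root lies a sixth above the bass: a sixth above G# in B major is E.
The chord tones are G#, B, E, giving E major.

E major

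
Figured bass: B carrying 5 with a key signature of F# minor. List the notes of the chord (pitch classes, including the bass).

The written figures 5 are shorthand for 5/3: the 3 is implied.
A third above B in this key is D.
A fifth above B in this key is F#.
Together with the bass B, this spells B minor in root position.

B, D, F#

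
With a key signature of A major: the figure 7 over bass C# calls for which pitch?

Counting 6 letter steps above C# lands on B; in A major, that letter is B.

B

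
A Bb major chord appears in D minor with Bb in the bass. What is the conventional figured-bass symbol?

no figures

Bb is the root of Bb major, so the chord is in root position.
A triad in root position is figured 5/3, conventionally abbreviated (no figures — root-position triad).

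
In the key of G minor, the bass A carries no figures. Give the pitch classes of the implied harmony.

A, C, Eb

An unfigured bass implies 5/3.
A third above A in this key is C.
A fifth above A in this key is Eb.
Together with the bass A, this spells A diminished in root position.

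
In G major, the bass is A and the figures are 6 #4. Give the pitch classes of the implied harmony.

A fourth above A in this key is D, raised to D# by the sharp.
A sixth above A in this key is F#.
Together with the bass A, this spells D# diminished in second inversion.

A, D#, F#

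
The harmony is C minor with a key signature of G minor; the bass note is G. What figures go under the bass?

G is the fifth of C minor, so the chord is in second inversion.
A triad in second inversion is figured 6/4, conventionally abbreviated 6/4.

6/4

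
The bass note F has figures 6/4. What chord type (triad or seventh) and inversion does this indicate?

triad, second inversion

Intervals of 6/4 above the bass form a triad; the bass is the fifth, so this is second inversion.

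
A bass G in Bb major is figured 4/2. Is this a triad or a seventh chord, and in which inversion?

seventh chord, third inversion

4/2 is shorthand for 6/4/2.
Intervals of 6/4/2 above the bass form a seventh chord; the bass is the seventh, so this is third inversion.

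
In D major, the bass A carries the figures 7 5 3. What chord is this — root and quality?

A dominant seventh

The figures 7 5 3 indicate a seventh chord in root position.
In root position the bass is the root, so the root is A.
The chord tones are A, C#, E, G, giving A dominant seventh.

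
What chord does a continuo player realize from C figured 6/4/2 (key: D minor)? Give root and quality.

D minor seventh

The figures 6/4/2 indicate a seventh chord in third inversion.
In third inversion the root lies a second above the bass: a second above C in D minor is D.
The chord tones are C, D, F, A, giving D minor seventh.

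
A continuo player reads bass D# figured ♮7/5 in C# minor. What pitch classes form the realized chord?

D#, F#, A, C

The written figures ♮7/5 are shorthand for 7/5/3: the 3 is implied.
A third above D# in this key is F#.
A fifth above D# in this key is A.
A seventh above D# in this key is C#, made natural (C) by the ♮ figure.
Together with the bass D#, this spells D# diminished seventh in root position.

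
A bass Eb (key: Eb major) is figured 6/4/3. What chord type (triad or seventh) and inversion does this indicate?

Intervals of 6/4/3 above the bass form a seventh chord; the bass is the fifth, so this is second inversion.

seventh chord, second inversion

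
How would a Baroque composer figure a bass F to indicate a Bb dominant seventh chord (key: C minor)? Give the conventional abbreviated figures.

F is the fifth of Bb dominant seventh, so the chord is in second inversion.
A seventh chord in second inversion is figured 6/4/3, conventionally abbreviated 4/3.

4/3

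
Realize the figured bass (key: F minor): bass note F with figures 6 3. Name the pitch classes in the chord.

F, Ab, Db

A third above F in this key is Ab.
A sixth above F in this key is Db.
Together with the bass F, this spells Db major in first inversion.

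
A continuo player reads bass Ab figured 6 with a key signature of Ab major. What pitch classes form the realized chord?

The written figures 6 are shorthand for 6/3: the 3 is implied.
A third above Ab in this key is C.
A sixth above Ab in this key is F.
Together with the bass Ab, this spells F minor in first inversion.

Ab, C, F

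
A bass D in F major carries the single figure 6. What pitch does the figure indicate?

Bb

Counting 5 letter steps above D lands on B; in F major, that letter is Bb.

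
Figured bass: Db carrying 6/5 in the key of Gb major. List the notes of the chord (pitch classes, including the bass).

Db, F, Ab, Bb

The written figures 6/5 are shorthand for 6/5/3: the 3 is implied.
A third above Db in this key is F.
A fifth above Db in this key is Ab.
A sixth above Db in this key is Bb.
Together with the bass Db, this spells Bb minor seventh in first inversion.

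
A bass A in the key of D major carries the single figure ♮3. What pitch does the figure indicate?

C

Counting 2 letter steps above A lands on C; in D major, that letter is C#.
The ♮3 figure makes it natural, giving C.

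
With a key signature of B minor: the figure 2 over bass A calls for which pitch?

B

Counting 1 letter step above A lands on B; in B minor, that letter is B.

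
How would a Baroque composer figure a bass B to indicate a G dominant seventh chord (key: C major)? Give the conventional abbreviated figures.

B is the third of G dominant seventh, so the chord is in first inversion.
A seventh chord in first inversion is figured 6/5/3, conventionally abbreviated 6/5.

6/5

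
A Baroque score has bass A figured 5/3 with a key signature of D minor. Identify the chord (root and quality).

The figures 5/3 indicate a triad in root position.
In root position the bass is the root, so the root is A.
The chord tones are A, C, E, giving A minor.

A minor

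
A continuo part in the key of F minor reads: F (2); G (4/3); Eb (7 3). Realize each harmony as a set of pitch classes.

F, G, Bb, Db | G, Bb, C, Eb | Eb, G, Bb, Db

F (6/4/2): F, G, Bb, Db.
G (6/4/3): G, Bb, C, Eb.
Eb (7/5/3): Eb, G, Bb, Db.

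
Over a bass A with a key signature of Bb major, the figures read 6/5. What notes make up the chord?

The written figures 6/5 are shorthand for 6/5/3: the 3 is implied.
A third above A in this key is C.
A fifth above A in this key is Eb.
A sixth above A in this key is F.
Together with the bass A, this spells F dominant seventh in first inversion.

A, C, Eb, F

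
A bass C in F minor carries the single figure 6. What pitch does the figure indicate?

Counting 5 letter steps above C lands on A; in F minor, that letter is Ab.

Ab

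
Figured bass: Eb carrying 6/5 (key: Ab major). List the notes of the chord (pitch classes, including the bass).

The written figures 6/5 are shorthand for 6/5/3: the 3 is implied.
A third above Eb in this key is G.
A fifth above Eb in this key is Bb.
A sixth above Eb in this key is C.
Together with the bass Eb, this spells C minor seventh in first inversion.

Eb, G, Bb, C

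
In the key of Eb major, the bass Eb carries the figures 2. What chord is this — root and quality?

F minor seventh

The figures 2 indicate a seventh chord in third inversion.
In third inversion the root lies a second above the bass: a second above Eb in Eb major is F.
The chord tones are Eb, F, Ab, C, giving F minor seventh.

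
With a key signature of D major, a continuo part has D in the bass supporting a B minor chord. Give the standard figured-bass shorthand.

6

D is the third of B minor, so the chord is in first inversion.
A triad in first inversion is figured 6/3, conventionally abbreviated 6.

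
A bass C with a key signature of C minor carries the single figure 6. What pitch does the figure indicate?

Counting 5 letter steps above C lands on A; in C minor, that letter is Ab.

Ab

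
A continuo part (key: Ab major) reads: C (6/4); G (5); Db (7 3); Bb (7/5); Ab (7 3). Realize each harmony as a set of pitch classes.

C (6/4): C, F, Ab.
G (5/3): G, Bb, Db.
Db (7/5/3): Db, F, Ab, C.
Bb (7/5/3): Bb, Db, F, Ab.
Ab (7/5/3): Ab, C, Eb, G.

C, F, Ab | G, Bb, Db | Db, F, Ab, C | Bb, Db, F, Ab | Ab, C, Eb, G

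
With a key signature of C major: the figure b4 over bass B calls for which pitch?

Eb

Counting 3 letter steps above B lands on E; in C major, that letter is E.
The b4 figure lowers it a semitone, giving Eb.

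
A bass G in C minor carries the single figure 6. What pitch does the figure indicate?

Counting 5 letter steps above G lands on E; in C minor, that letter is Eb.

Eb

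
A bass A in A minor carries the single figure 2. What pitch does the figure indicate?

Counting 1 letter step above A lands on B; in A minor, that letter is B.

B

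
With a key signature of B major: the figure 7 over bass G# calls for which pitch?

F#

Counting 6 letter steps above G# lands on F; in B major, that letter is F#.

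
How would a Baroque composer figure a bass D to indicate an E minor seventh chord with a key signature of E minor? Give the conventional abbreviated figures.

4/2

D is the seventh of E minor seventh, so the chord is in third inversion.
A seventh chord in third inversion is figured 6/4/2, conventionally abbreviated 4/2.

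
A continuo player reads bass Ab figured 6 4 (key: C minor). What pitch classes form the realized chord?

Ab, D, F

A fourth above Ab in this key is D.
A sixth above Ab in this key is F.
Together with the bass Ab, this spells D diminished in second inversion.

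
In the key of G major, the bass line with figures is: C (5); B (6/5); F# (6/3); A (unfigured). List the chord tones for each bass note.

C (5/3): C, E, G.
B (6/5/3): B, D, F#, G.
F# (6/3): F#, A, D.
A (5/3): A, C, E.

C, E, G | B, D, F#, G | F#, A, D | A, C, E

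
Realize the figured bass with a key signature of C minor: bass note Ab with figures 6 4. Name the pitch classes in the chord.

A fourth above Ab in this key is D.
A sixth above Ab in this key is F.
Together with the bass Ab, this spells D diminished in second inversion.

Ab, D, F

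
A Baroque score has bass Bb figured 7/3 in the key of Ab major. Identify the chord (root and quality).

The figures 7/3 indicate a seventh chord in root position.
In root position the bass is the root, so the root is Bb.
The chord tones are Bb, Db, F, Ab, giving Bb minor seventh.

Bb minor seventh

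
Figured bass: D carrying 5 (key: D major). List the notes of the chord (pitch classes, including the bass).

D, F#, A

The written figures 5 are shorthand for 5/3: the 3 is implied.
A third above D in this key is F#.
A fifth above D in this key is A.
Together with the bass D, this spells D major in root position.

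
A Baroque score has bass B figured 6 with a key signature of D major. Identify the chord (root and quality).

The figures 6 indicate a triad in first inversion.
In first inversion the root lies a sixth above the bass: a sixth above B in D major is G.
The chord tones are B, D, G, giving G major.

G major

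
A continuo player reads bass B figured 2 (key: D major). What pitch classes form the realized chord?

B, C#, E, G

The written figures 2 are shorthand for 6/4/2: the 6/4 are implied.
A second above B in this key is C#.
A fourth above B in this key is E.
A sixth above B in this key is G.
Together with the bass B, this spells C# half-diminished seventh in third inversion.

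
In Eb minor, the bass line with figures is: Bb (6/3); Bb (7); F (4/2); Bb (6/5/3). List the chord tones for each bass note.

Bb (6/3): Bb, Db, Gb.
Bb (7/5/3): Bb, Db, F, Ab.
F (6/4/2): F, Gb, Bb, Db.
Bb (6/5/3): Bb, Db, F, Gb.

Bb, Db, Gb | Bb, Db, F, Ab | F, Gb, Bb, Db | Bb, Db, F, Gb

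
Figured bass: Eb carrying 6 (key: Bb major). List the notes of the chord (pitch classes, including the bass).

Eb, G, C

The written figures 6 are shorthand for 6/3: the 3 is implied.
A third above Eb in this key is G.
A sixth above Eb in this key is C.
Together with the bass Eb, this spells C minor in first inversion.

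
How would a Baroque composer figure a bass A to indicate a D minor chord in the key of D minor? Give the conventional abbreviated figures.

6/4

A is the fifth of D minor, so the chord is in second inversion.
A triad in second inversion is figured 6/4, conventionally abbreviated 6/4.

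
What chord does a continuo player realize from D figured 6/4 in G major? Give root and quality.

The figures 6/4 indicate a triad in second inversion.
In second inversion the root lies a fourth above the bass: a fourth above D in G major is G.
The chord tones are D, G, B, giving G major.

G major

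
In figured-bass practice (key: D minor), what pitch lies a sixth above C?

A

Counting 5 letter steps above C lands on A; in D minor, that letter is A.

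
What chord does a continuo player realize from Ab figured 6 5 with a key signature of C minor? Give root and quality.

The figures 6 5 indicate a seventh chord in first inversion.
In first inversion the root lies a sixth above the bass: a sixth above Ab in C minor is F.
The chord tones are Ab, C, Eb, F, giving F minor seventh.

F minor seventh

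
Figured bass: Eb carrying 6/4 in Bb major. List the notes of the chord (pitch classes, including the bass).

A fourth above Eb in this key is A.
A sixth above Eb in this key is C.
Together with the bass Eb, this spells A diminished in second inversion.

Eb, A, C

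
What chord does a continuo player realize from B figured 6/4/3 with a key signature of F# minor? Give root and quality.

E dominant seventh

The figures 6/4/3 indicate a seventh chord in second inversion.
In second inversion the root lies a fourth above the bass: a fourth above B in F# minor is E.
The chord tones are B, D, E, G#, giving E dominant seventh.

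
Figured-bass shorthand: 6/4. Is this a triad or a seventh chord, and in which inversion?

triad, second inversion

Intervals of 6/4 above the bass form a triad; the bass is the fifth, so this is second inversion.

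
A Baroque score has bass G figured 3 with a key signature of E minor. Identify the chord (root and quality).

G major

The figures 3 indicate a triad in root position.
In root position the bass is the root, so the root is G.
The chord tones are G, B, D, giving G major.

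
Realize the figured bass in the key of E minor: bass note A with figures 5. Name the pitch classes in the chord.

The written figures 5 are shorthand for 5/3: the 3 is implied.
A third above A in this key is C.
A fifth above A in this key is E.
Together with the bass A, this spells A minor in root position.

A, C, E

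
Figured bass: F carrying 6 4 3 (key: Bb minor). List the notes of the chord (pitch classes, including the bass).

F, Ab, Bb, Db

A third above F in this key is Ab.
A fourth above F in this key is Bb.
A sixth above F in this key is Db.
Together with the bass F, this spells Bb minor seventh in second inversion.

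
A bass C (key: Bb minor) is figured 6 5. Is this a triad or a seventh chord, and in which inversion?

6 5 is shorthand for 6/5/3.
Intervals of 6/5/3 above the bass form a seventh chord; the bass is the third, so this is first inversion.

seventh chord, first inversion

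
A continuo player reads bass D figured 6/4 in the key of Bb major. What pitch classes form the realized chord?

A fourth above D in this key is G.
A sixth above D in this key is Bb.
Together with the bass D, this spells G minor in second inversion.

D, G, Bb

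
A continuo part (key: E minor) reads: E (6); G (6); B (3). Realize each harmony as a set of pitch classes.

E, G, C | G, B, E | B, D, F#

E (6/3): E, G, C.
G (6/3): G, B, E.
B (5/3): B, D, F#.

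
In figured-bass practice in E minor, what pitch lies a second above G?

A

Counting 1 letter step above G lands on A; in E minor, that letter is A.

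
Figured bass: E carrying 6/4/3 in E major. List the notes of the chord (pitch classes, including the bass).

E, G#, A, C#

A third above E in this key is G#.
A fourth above E in this key is A.
A sixth above E in this key is C#.
Together with the bass E, this spells A major seventh in second inversion.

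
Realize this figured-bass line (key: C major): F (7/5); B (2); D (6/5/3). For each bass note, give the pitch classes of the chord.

F, A, C, E | B, C, E, G | D, F, A, B

F (7/5/3): F, A, C, E.
B (6/4/2): B, C, E, G.
D (6/5/3): D, F, A, B.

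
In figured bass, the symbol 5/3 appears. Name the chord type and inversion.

triad, root position

Intervals of 5/3 above the bass form a triad; the bass is the root, so this is root position.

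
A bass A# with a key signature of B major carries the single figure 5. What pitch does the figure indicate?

Counting 4 letter steps above A# lands on E; in B major, that letter is E.

E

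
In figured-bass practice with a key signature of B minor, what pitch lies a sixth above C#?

A

Counting 5 letter steps above C# lands on A; in B minor, that letter is A.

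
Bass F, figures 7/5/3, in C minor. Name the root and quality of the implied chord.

F minor seventh

The figures 7/5/3 indicate a seventh chord in root position.
In root position the bass is the root, so the root is F.
The chord tones are F, Ab, C, Eb, giving F minor seventh.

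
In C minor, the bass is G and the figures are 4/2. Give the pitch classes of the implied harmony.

G, Ab, C, Eb

The written figures 4/2 are shorthand for 6/4/2: the 6 is implied.
A second above G in this key is Ab.
A fourth above G in this key is C.
A sixth above G in this key is Eb.
Together with the bass G, this spells Ab major seventh in third inversion.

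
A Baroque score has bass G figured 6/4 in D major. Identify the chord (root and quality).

C# diminished

The figures 6/4 indicate a triad in second inversion.
In second inversion the root lies a fourth above the bass: a fourth above G in D major is C#.
The chord tones are G, C#, E, giving C# diminished.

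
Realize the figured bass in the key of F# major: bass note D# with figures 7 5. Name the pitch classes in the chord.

D#, F#, A#, C#

The written figures 7 5 are shorthand for 7/5/3: the 3 is implied.
A third above D# in this key is F#.
A fifth above D# in this key is A#.
A seventh above D# in this key is C#.
Together with the bass D#, this spells D# minor seventh in root position.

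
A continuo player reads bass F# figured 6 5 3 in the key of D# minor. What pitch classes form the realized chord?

F#, A#, C#, D#

A third above F# in this key is A#.
A fifth above F# in this key is C#.
A sixth above F# in this key is D#.
Together with the bass F#, this spells D# minor seventh in first inversion.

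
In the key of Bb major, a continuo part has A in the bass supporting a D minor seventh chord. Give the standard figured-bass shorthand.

4/3

A is the fifth of D minor seventh, so the chord is in second inversion.
A seventh chord in second inversion is figured 6/4/3, conventionally abbreviated 4/3.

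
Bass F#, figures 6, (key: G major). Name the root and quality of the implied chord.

The figures 6 indicate a triad in first inversion.
In first inversion the root lies a sixth above the bass: a sixth above F# in G major is D.
The chord tones are F#, A, D, giving D major.

D major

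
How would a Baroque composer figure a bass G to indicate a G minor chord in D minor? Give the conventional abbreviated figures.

no figures

G is the root of G minor, so the chord is in root position.
A triad in root position is figured 5/3, conventionally abbreviated (no figures — root-position triad).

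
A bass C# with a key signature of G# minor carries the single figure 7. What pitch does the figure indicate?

Counting 6 letter steps above C# lands on B; in G# minor, that letter is B.

B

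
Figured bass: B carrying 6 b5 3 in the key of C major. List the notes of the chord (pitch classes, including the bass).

A third above B in this key is D.
A fifth above B in this key is F, lowered to Fb by the flat.
A sixth above B in this key is G.

B, D, Fb, G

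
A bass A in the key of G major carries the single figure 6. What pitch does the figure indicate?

F#

Counting 5 letter steps above A lands on F; in G major, that letter is F#.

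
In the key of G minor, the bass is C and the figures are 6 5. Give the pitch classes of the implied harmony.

C, Eb, G, A

The written figures 6 5 are shorthand for 6/5/3: the 3 is implied.
A third above C in this key is Eb.
A fifth above C in this key is G.
A sixth above C in this key is A.
Together with the bass C, this spells A half-diminished seventh in first inversion.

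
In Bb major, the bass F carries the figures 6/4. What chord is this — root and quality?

The figures 6/4 indicate a triad in second inversion.
In second inversion the root lies a fourth above the bass: a fourth above F in Bb major is Bb.
The chord tones are F, Bb, D, giving Bb major.

Bb major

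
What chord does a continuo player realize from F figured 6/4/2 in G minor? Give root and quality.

G minor seventh

The figures 6/4/2 indicate a seventh chord in third inversion.
In third inversion the root lies a second above the bass: a second above F in G minor is G.
The chord tones are F, G, Bb, D, giving G minor seventh.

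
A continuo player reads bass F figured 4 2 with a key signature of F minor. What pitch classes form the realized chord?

The written figures 4 2 are shorthand for 6/4/2: the 6 is implied.
A second above F in this key is G.
A fourth above F in this key is Bb.
A sixth above F in this key is Db.
Together with the bass F, this spells G half-diminished seventh in third inversion.

F, G, Bb, Db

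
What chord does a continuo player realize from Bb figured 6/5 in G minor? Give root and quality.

G minor seventh

The figures 6/5 indicate a seventh chord in first inversion.
In first inversion the root lies a sixth above the bass: a sixth above Bb in G minor is G.
The chord tones are Bb, D, F, G, giving G minor seventh.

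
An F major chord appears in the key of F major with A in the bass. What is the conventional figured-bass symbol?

A is the third of F major, so the chord is in first inversion.
A triad in first inversion is figured 6/3, conventionally abbreviated 6.

6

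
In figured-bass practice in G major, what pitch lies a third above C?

E

Counting 2 letter steps above C lands on E; in G major, that letter is E.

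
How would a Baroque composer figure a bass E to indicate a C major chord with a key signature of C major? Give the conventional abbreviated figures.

6

E is the third of C major, so the chord is in first inversion.
A triad in first inversion is figured 6/3, conventionally abbreviated 6.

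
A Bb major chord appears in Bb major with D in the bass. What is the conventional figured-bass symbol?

6

D is the third of Bb major, so the chord is in first inversion.
A triad in first inversion is figured 6/3, conventionally abbreviated 6.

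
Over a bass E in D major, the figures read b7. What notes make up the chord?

E, G, B, Db

The written figures b7 are shorthand for 7/5/3: the 5/3 are implied.
A third above E in this key is G.
A fifth above E in this key is B.
A seventh above E in this key is D, lowered to Db by the flat.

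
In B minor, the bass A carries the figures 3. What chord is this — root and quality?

A major

The figures 3 indicate a triad in root position.
In root position the bass is the root, so the root is A.
The chord tones are A, C#, E, giving A major.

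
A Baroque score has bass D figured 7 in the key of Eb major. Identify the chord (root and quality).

The figures 7 indicate a seventh chord in root position.
In root position the bass is the root, so the root is D.
The chord tones are D, F, Ab, C, giving D half-diminished seventh.

D half-diminished seventh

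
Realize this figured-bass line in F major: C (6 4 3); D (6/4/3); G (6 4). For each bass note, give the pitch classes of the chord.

C, E, F, A | D, F, G, Bb | G, C, E

C (6/4/3): C, E, F, A.
D (6/4/3): D, F, G, Bb.
G (6/4): G, C, E.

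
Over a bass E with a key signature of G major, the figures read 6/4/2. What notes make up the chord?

A second above E in this key is F#.
A fourth above E in this key is A.
A sixth above E in this key is C.
Together with the bass E, this spells F# half-diminished seventh in third inversion.

E, F#, A, C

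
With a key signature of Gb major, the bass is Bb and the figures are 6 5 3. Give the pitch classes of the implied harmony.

A third above Bb in this key is Db.
A fifth above Bb in this key is F.
A sixth above Bb in this key is Gb.
Together with the bass Bb, this spells Gb major seventh in first inversion.

Bb, Db, F, Gb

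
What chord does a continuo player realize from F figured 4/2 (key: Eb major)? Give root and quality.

The figures 4/2 indicate a seventh chord in third inversion.
In third inversion the root lies a second above the bass: a second above F in Eb major is G.
The chord tones are F, G, Bb, D, giving G minor seventh.

G minor seventh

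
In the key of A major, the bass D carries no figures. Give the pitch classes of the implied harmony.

D, F#, A

An unfigured bass implies 5/3.
A third above D in this key is F#.
A fifth above D in this key is A.
Together with the bass D, this spells D major in root position.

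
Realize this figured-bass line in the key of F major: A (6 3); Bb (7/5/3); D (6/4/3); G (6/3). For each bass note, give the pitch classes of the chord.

A, C, F | Bb, D, F, A | D, F, G, Bb | G, Bb, E

A (6/3): A, C, F.
Bb (7/5/3): Bb, D, F, A.
D (6/4/3): D, F, G, Bb.
G (6/3): G, Bb, E.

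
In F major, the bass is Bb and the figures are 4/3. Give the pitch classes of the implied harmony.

Bb, D, E, G

The written figures 4/3 are shorthand for 6/4/3: the 6 is implied.
A third above Bb in this key is D.
A fourth above Bb in this key is E.
A sixth above Bb in this key is G.
Together with the bass Bb, this spells E half-diminished seventh in second inversion.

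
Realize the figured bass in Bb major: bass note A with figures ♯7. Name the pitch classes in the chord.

A, C, Eb, G#

The written figures ♯7 are shorthand for 7/5/3: the 5/3 are implied.
A third above A in this key is C.
A fifth above A in this key is Eb.
A seventh above A in this key is G, raised to G# by the sharp.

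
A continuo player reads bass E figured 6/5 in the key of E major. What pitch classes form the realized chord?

E, G#, B, C#

The written figures 6/5 are shorthand for 6/5/3: the 3 is implied.
A third above E in this key is G#.
A fifth above E in this key is B.
A sixth above E in this key is C#.
Together with the bass E, this spells C# minor seventh in first inversion.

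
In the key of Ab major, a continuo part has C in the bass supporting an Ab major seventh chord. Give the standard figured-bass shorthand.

C is the third of Ab major seventh, so the chord is in first inversion.
A seventh chord in first inversion is figured 6/5/3, conventionally abbreviated 6/5.

6/5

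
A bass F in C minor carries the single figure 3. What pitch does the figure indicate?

Ab

Counting 2 letter steps above F lands on A; in C minor, that letter is Ab.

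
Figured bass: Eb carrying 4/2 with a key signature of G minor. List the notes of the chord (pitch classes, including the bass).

Eb, F, A, C

The written figures 4/2 are shorthand for 6/4/2: the 6 is implied.
A second above Eb in this key is F.
A fourth above Eb in this key is A.
A sixth above Eb in this key is C.
Together with the bass Eb, this spells F dominant seventh in third inversion.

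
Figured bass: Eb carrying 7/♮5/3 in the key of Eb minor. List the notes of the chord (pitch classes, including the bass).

A third above Eb in this key is Gb.
A fifth above Eb in this key is Bb, made natural (B) by the ♮ figure.
A seventh above Eb in this key is Db.

Eb, Gb, B, Db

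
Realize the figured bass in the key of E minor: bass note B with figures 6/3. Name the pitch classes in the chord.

B, D, G

A third above B in this key is D.
A sixth above B in this key is G.
Together with the bass B, this spells G major in first inversion.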